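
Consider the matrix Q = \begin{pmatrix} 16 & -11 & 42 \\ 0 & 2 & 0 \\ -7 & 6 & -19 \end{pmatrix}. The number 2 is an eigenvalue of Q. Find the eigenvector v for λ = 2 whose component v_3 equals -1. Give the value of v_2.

Q − 2I = [[14, -11, 42], [0, 0, 0], [-7, 6, -21]].
Solving (Q − 2I)v = 0 gives the eigenspace spanned by (3, 0, -1).
With v_3 = -1, v = (3, 0, -1), so v_2 = 0.

0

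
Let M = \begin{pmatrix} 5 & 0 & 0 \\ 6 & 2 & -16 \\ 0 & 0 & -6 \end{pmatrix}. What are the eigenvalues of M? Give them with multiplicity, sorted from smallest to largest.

-6, 2, 5

Characteristic polynomial: p(r) = r^3 - r^2 - 32r + 60 = (r - 5)(r - 2)(r + 6).
Roots (with multiplicity): -6, 2, 5.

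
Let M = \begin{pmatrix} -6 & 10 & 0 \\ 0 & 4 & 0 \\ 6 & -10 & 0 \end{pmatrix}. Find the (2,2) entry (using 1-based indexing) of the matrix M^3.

64

Characteristic polynomial: r^3 + 2r^2 - 24r = r(r - 4)(r + 6), so the eigenvalues are -6, 0, 4.
r=0: eigenvector (0, 0, 1).
r=4: eigenvector (1, 1, -1).
r=-6: eigenvector (-1, 0, 1).
P = [[0, 1, -1], [0, 1, 0], [1, -1, 1]], D = diag(0, 4, -6), P⁻¹ = [[1, 0, 1], [0, 1, 0], [-1, 1, 0]].
M³ = P·diag(0, 64, -216)·P⁻¹ = [[-216, 280, 0], [0, 64, 0], [216, -280, 0]].
The requested entry is 64.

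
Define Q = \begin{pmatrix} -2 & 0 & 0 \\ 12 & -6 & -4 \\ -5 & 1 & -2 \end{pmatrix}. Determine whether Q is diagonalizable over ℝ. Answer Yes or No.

Characteristic polynomial: p(λ) = λ^3 + 10λ^2 + 32λ + 32 = (λ + 2)(λ + 4)^2.
λ = -4 has algebraic multiplicity 2; rank(Q + 4I) = 2, so geometric multiplicity = 1.
Geometric multiplicity < algebraic multiplicity, so Q is not diagonalizable.

No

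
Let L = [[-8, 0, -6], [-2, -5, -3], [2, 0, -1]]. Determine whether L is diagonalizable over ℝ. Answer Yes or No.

Characteristic polynomial: p(r) = r^3 + 14r^2 + 65r + 100 = (r + 4)(r + 5)^2.
r = -5 has algebraic multiplicity 2; rank(L + 5I) = 2, so geometric multiplicity = 1.
Geometric multiplicity < algebraic multiplicity, so L is not diagonalizable.

No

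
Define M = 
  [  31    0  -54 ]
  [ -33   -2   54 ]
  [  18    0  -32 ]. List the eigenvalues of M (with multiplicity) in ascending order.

Characteristic polynomial: p(t) = t^3 + 3t^2 - 18t - 40 = (t - 4)(t + 2)(t + 5).
Roots (with multiplicity): -5, -2, 4.

-5, -2, 4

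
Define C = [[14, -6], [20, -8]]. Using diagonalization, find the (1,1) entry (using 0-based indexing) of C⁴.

Characteristic polynomial: t^2 - 6t + 8 = (t - 4)(t - 2), so the eigenvalues are 2, 4.
t=2: eigenvector (1, 2).
t=4: eigenvector (-3, -5).
P = [[1, -3], [2, -5]], D = diag(2, 4), P⁻¹ = [[-5, 3], [-2, 1]].
C⁴ = P·diag(16, 256)·P⁻¹ = [[1456, -720], [2400, -1184]].
The requested entry is -1184.

-1184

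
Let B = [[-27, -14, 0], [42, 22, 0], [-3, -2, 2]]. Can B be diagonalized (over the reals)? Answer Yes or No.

Yes

Characteristic polynomial: p(μ) = μ^3 + 3μ^2 - 16μ + 12 = (μ - 2)(μ - 1)(μ + 6).
All 3 eigenvalues are distinct, so B is diagonalizable.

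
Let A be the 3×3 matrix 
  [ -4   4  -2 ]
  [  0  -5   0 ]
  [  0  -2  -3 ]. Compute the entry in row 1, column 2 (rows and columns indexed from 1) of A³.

196

Characteristic polynomial: r^3 + 12r^2 + 47r + 60 = (r + 3)(r + 4)(r + 5), so the eigenvalues are -5, -4, -3.
r=-4: eigenvector (1, 0, 0).
r=-3: eigenvector (2, 0, -1).
r=-5: eigenvector (-2, 1, 1).
P = [[1, 2, -2], [0, 0, 1], [0, -1, 1]], D = diag(-4, -3, -5), P⁻¹ = [[1, 0, 2], [0, 1, -1], [0, 1, 0]].
A³ = P·diag(-64, -27, -125)·P⁻¹ = [[-64, 196, -74], [0, -125, 0], [0, -98, -27]].
The requested entry is 196.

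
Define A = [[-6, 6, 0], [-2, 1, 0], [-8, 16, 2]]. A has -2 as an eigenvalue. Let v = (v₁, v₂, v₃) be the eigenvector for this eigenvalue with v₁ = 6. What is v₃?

A + 2I = [[-4, 6, 0], [-2, 3, 0], [-8, 16, 4]].
Solving (A + 2I)v = 0 gives the eigenspace spanned by (6, 4, -4).
With v₁ = 6, v = (6, 4, -4), so v₃ = -4.

-4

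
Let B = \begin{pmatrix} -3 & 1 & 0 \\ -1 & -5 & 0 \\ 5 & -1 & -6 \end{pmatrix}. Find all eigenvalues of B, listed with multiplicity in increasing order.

Characteristic polynomial: p(r) = r^3 + 14r^2 + 64r + 96 = (r + 4)^2(r + 6).
Roots (with multiplicity): -6, -4, -4.

-6, -4, -4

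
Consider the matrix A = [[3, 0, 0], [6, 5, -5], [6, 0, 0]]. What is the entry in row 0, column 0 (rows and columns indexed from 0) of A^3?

Characteristic polynomial: t^3 - 8t^2 + 15t = t(t - 5)(t - 3), so the eigenvalues are 0, 3, 5.
t=0: eigenvector (0, 1, 1).
t=5: eigenvector (0, 1, 0).
t=3: eigenvector (1, 2, 2).
P = [[0, 0, 1], [1, 1, 2], [1, 0, 2]], D = diag(0, 5, 3), P⁻¹ = [[-2, 0, 1], [0, 1, -1], [1, 0, 0]].
A³ = P·diag(0, 125, 27)·P⁻¹ = [[27, 0, 0], [54, 125, -125], [54, 0, 0]].
The requested entry is 27.

27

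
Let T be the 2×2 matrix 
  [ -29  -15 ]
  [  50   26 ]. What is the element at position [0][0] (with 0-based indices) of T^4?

Characteristic polynomial: μ^2 + 3μ - 4 = (μ - 1)(μ + 4), so the eigenvalues are -4, 1.
μ=-4: eigenvector (3, -5).
μ=1: eigenvector (1, -2).
P = [[3, 1], [-5, -2]], D = diag(-4, 1), P⁻¹ = [[2, 1], [-5, -3]].
T⁴ = P·diag(256, 1)·P⁻¹ = [[1531, 765], [-2550, -1274]].
The requested entry is 1531.

1531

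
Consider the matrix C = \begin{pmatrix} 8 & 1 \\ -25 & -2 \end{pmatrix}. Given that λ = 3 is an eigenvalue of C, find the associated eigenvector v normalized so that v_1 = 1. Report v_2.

-5

C − 3I = [[5, 1], [-25, -5]].
Solving (C − 3I)v = 0 gives the eigenspace spanned by (1, -5).
With v_1 = 1, v = (1, -5), so v_2 = -5.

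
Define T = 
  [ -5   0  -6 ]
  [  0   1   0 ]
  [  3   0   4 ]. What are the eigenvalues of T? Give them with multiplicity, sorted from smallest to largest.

-2, 1, 1

Characteristic polynomial: p(λ) = λ^3 - 3λ + 2 = (λ - 1)^2(λ + 2).
Roots (with multiplicity): -2, 1, 1.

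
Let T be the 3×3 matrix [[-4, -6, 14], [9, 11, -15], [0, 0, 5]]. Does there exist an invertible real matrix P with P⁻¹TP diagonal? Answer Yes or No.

No

Characteristic polynomial: p(s) = s^3 - 12s^2 + 45s - 50 = (s - 5)^2(s - 2).
s = 5 has algebraic multiplicity 2; rank(T − 5I) = 2, so geometric multiplicity = 1.
Geometric multiplicity < algebraic multiplicity, so T is not diagonalizable.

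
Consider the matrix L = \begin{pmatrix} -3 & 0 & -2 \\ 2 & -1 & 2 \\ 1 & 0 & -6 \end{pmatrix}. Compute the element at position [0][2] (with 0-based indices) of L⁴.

Characteristic polynomial: λ^3 + 10λ^2 + 29λ + 20 = (λ + 1)(λ + 4)(λ + 5), so the eigenvalues are -5, -4, -1.
λ=-4: eigenvector (2, -2, 1).
λ=-1: eigenvector (0, 1, 0).
λ=-5: eigenvector (1, -1, 1).
P = [[2, 0, 1], [-2, 1, -1], [1, 0, 1]], D = diag(-4, -1, -5), P⁻¹ = [[1, 0, -1], [1, 1, 0], [-1, 0, 2]].
L⁴ = P·diag(256, 1, 625)·P⁻¹ = [[-113, 0, 738], [114, 1, -738], [-369, 0, 994]].
The requested entry is 738.

738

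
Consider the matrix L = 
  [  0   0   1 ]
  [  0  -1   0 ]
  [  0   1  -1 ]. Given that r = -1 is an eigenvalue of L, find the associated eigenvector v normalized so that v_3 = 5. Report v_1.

L + 1I = [[1, 0, 1], [0, 0, 0], [0, 1, 0]].
Solving (L + 1I)v = 0 gives the eigenspace spanned by (-5, 0, 5).
With v_3 = 5, v = (-5, 0, 5), so v_1 = -5.

-5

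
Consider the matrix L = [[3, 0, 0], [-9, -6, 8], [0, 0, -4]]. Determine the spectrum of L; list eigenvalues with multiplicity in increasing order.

-6, -4, 3

Characteristic polynomial: p(μ) = μ^3 + 7μ^2 - 6μ - 72 = (μ - 3)(μ + 4)(μ + 6).
Roots (with multiplicity): -6, -4, 3.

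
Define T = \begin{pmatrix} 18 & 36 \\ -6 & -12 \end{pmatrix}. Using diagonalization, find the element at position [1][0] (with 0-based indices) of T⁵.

Characteristic polynomial: s^2 - 6s = s(s - 6), so the eigenvalues are 0, 6.
s=6: eigenvector (3, -1).
s=0: eigenvector (-2, 1).
P = [[3, -2], [-1, 1]], D = diag(6, 0), P⁻¹ = [[1, 2], [1, 3]].
T⁵ = P·diag(7776, 0)·P⁻¹ = [[23328, 46656], [-7776, -15552]].
The requested entry is -7776.

-7776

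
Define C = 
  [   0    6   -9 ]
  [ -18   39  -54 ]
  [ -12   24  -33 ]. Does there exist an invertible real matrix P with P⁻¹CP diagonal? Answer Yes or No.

Yes

Characteristic polynomial: p(μ) = μ^3 - 6μ^2 + 9μ = μ(μ - 3)^2.
μ = 3 has algebraic multiplicity 2; rank(C − 3I) = 1, so geometric multiplicity = 2.
Every eigenvalue has geometric = algebraic multiplicity, so C is diagonalizable.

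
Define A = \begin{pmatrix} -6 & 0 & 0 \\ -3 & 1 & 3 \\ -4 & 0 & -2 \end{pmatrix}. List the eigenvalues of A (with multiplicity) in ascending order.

-6, -2, 1

Characteristic polynomial: p(μ) = μ^3 + 7μ^2 + 4μ - 12 = (μ - 1)(μ + 2)(μ + 6).
Roots (with multiplicity): -6, -2, 1.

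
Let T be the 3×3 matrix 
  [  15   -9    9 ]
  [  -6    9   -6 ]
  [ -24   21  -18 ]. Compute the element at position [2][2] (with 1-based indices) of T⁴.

Characteristic polynomial: μ^3 - 6μ^2 - 9μ + 54 = (μ - 6)(μ - 3)(μ + 3), so the eigenvalues are -3, 3, 6.
μ=-3: eigenvector (-1, 1, 3).
μ=3: eigenvector (0, 1, 1).
μ=6: eigenvector (-1, 0, 1).
P = [[-1, 0, -1], [1, 1, 0], [3, 1, 1]], D = diag(-3, 3, 6), P⁻¹ = [[1, -1, 1], [-1, 2, -1], [-2, 1, -1]].
T⁴ = P·diag(81, 81, 1296)·P⁻¹ = [[2511, -1215, 1215], [0, 81, 0], [-2430, 1215, -1134]].
The requested entry is 81.

81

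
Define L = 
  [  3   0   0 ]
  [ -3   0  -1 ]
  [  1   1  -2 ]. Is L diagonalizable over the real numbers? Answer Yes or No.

No

Characteristic polynomial: p(μ) = μ^3 - μ^2 - 5μ - 3 = (μ - 3)(μ + 1)^2.
μ = -1 has algebraic multiplicity 2; rank(L + 1I) = 2, so geometric multiplicity = 1.
Geometric multiplicity < algebraic multiplicity, so L is not diagonalizable.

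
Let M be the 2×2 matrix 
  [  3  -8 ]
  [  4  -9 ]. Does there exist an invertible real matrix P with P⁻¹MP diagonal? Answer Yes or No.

Characteristic polynomial: p(t) = t^2 + 6t + 5 = (t + 1)(t + 5).
All 2 eigenvalues are distinct, so M is diagonalizable.

Yes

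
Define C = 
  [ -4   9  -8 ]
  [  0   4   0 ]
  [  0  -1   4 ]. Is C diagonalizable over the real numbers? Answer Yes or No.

Characteristic polynomial: p(t) = t^3 - 4t^2 - 16t + 64 = (t - 4)^2(t + 4).
t = 4 has algebraic multiplicity 2; rank(C − 4I) = 2, so geometric multiplicity = 1.
Geometric multiplicity < algebraic multiplicity, so C is not diagonalizable.

No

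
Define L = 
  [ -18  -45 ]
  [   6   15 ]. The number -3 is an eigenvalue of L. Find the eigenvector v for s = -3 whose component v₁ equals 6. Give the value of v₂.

L + 3I = [[-15, -45], [6, 18]].
Solving (L + 3I)v = 0 gives the eigenspace spanned by (6, -2).
With v₁ = 6, v = (6, -2), so v₂ = -2.

-2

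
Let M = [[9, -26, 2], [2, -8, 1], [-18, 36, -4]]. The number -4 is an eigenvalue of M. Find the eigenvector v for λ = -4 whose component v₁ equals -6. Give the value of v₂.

-3

M + 4I = [[13, -26, 2], [2, -4, 1], [-18, 36, 0]].
Solving (M + 4I)v = 0 gives the eigenspace spanned by (-6, -3, 0).
With v₁ = -6, v = (-6, -3, 0), so v₂ = -3.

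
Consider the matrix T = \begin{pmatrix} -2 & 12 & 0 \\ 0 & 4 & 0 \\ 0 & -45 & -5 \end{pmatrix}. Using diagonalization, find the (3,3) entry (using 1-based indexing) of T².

Characteristic polynomial: r^3 + 3r^2 - 18r - 40 = (r - 4)(r + 2)(r + 5), so the eigenvalues are -5, -2, 4.
r=-2: eigenvector (1, 0, 0).
r=4: eigenvector (2, 1, -5).
r=-5: eigenvector (0, 0, 1).
P = [[1, 2, 0], [0, 1, 0], [0, -5, 1]], D = diag(-2, 4, -5), P⁻¹ = [[1, -2, 0], [0, 1, 0], [0, 5, 1]].
T² = P·diag(4, 16, 25)·P⁻¹ = [[4, 24, 0], [0, 16, 0], [0, 45, 25]].
The requested entry is 25.

25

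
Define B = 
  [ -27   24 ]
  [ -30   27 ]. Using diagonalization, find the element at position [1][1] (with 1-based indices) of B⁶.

729

Characteristic polynomial: r^2 - 9 = (r - 3)(r + 3), so the eigenvalues are -3, 3.
r=3: eigenvector (4, 5).
r=-3: eigenvector (1, 1).
P = [[4, 1], [5, 1]], D = diag(3, -3), P⁻¹ = [[-1, 1], [5, -4]].
B⁶ = P·diag(729, 729)·P⁻¹ = [[729, 0], [0, 729]].
The requested entry is 729.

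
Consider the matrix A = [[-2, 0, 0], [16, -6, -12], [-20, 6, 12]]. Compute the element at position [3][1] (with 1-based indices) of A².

-104

Characteristic polynomial: μ^3 - 4μ^2 - 12μ = μ(μ - 6)(μ + 2), so the eigenvalues are -2, 0, 6.
μ=-2: eigenvector (1, 1, 1).
μ=0: eigenvector (0, 2, -1).
μ=6: eigenvector (0, 1, -1).
P = [[1, 0, 0], [1, 2, 1], [1, -1, -1]], D = diag(-2, 0, 6), P⁻¹ = [[1, 0, 0], [-2, 1, 1], [3, -1, -2]].
A² = P·diag(4, 0, 36)·P⁻¹ = [[4, 0, 0], [112, -36, -72], [-104, 36, 72]].
The requested entry is -104.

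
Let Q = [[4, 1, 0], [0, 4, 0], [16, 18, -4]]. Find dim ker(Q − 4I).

Q − 4I = [[0, 1, 0], [0, 0, 0], [16, 18, -8]].
This matrix has rank 2, so its null space has dimension 3 − 2 = 1.

1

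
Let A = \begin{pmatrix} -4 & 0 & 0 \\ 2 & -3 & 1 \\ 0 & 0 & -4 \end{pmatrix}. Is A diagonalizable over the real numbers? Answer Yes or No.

Yes

Characteristic polynomial: p(r) = r^3 + 11r^2 + 40r + 48 = (r + 3)(r + 4)^2.
r = -4 has algebraic multiplicity 2; rank(A + 4I) = 1, so geometric multiplicity = 2.
Every eigenvalue has geometric = algebraic multiplicity, so A is diagonalizable.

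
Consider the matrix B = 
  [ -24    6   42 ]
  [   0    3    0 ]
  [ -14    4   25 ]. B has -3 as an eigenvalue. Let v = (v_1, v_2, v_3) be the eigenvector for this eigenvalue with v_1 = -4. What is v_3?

B + 3I = [[-21, 6, 42], [0, 6, 0], [-14, 4, 28]].
Solving (B + 3I)v = 0 gives the eigenspace spanned by (-4, 0, -2).
With v_1 = -4, v = (-4, 0, -2), so v_3 = -2.

-2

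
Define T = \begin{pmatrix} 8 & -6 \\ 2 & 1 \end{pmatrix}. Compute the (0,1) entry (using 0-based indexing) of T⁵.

Characteristic polynomial: s^2 - 9s + 20 = (s - 5)(s - 4), so the eigenvalues are 4, 5.
s=5: eigenvector (-2, -1).
s=4: eigenvector (-3, -2).
P = [[-2, -3], [-1, -2]], D = diag(5, 4), P⁻¹ = [[-2, 3], [1, -2]].
T⁵ = P·diag(3125, 1024)·P⁻¹ = [[9428, -12606], [4202, -5279]].
The requested entry is -12606.

-12606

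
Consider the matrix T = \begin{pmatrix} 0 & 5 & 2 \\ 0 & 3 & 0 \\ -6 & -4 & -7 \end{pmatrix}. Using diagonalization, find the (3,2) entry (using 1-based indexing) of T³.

Characteristic polynomial: s^3 + 4s^2 - 9s - 36 = (s - 3)(s + 3)(s + 4), so the eigenvalues are -4, -3, 3.
s=-4: eigenvector (1, 0, -2).
s=3: eigenvector (1, 1, -1).
s=-3: eigenvector (2, 0, -3).
P = [[1, 1, 2], [0, 1, 0], [-2, -1, -3]], D = diag(-4, 3, -3), P⁻¹ = [[-3, 1, -2], [0, 1, 0], [2, -1, 1]].
T³ = P·diag(-64, 27, -27)·P⁻¹ = [[84, 17, 74], [0, 27, 0], [-222, 20, -175]].
The requested entry is 20.

20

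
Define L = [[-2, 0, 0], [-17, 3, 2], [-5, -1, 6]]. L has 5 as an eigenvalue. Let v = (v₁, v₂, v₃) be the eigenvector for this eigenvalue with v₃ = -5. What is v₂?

L − 5I = [[-7, 0, 0], [-17, -2, 2], [-5, -1, 1]].
Solving (L − 5I)v = 0 gives the eigenspace spanned by (0, -5, -5).
With v₃ = -5, v = (0, -5, -5), so v₂ = -5.

-5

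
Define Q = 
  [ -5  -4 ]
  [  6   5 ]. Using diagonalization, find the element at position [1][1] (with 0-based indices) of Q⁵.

Characteristic polynomial: t^2 - 1 = (t - 1)(t + 1), so the eigenvalues are -1, 1.
t=-1: eigenvector (-1, 1).
t=1: eigenvector (-2, 3).
P = [[-1, -2], [1, 3]], D = diag(-1, 1), P⁻¹ = [[-3, -2], [1, 1]].
Q⁵ = P·diag(-1, 1)·P⁻¹ = [[-5, -4], [6, 5]].
The requested entry is 5.

5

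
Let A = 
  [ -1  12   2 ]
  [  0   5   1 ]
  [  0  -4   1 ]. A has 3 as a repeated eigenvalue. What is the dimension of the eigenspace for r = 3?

1

A − 3I = [[-4, 12, 2], [0, 2, 1], [0, -4, -2]].
This matrix has rank 2, so its null space has dimension 3 − 2 = 1.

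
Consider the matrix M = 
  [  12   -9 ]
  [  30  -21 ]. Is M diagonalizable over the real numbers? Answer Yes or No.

Characteristic polynomial: p(μ) = μ^2 + 9μ + 18 = (μ + 3)(μ + 6).
All 2 eigenvalues are distinct, so M is diagonalizable.

Yes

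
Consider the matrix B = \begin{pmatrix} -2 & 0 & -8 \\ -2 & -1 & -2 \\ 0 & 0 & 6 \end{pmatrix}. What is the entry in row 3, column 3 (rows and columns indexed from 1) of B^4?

Characteristic polynomial: r^3 - 3r^2 - 16r - 12 = (r - 6)(r + 1)(r + 2), so the eigenvalues are -2, -1, 6.
r=-2: eigenvector (1, 2, 0).
r=-1: eigenvector (0, 1, 0).
r=6: eigenvector (-1, 0, 1).
P = [[1, 0, -1], [2, 1, 0], [0, 0, 1]], D = diag(-2, -1, 6), P⁻¹ = [[1, 0, 1], [-2, 1, -2], [0, 0, 1]].
B⁴ = P·diag(16, 1, 1296)·P⁻¹ = [[16, 0, -1280], [30, 1, 30], [0, 0, 1296]].
The requested entry is 1296.

1296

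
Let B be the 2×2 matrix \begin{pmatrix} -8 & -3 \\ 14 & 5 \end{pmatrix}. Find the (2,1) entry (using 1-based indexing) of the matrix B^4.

Characteristic polynomial: μ^2 + 3μ + 2 = (μ + 1)(μ + 2), so the eigenvalues are -2, -1.
μ=-2: eigenvector (1, -2).
μ=-1: eigenvector (-3, 7).
P = [[1, -3], [-2, 7]], D = diag(-2, -1), P⁻¹ = [[7, 3], [2, 1]].
B⁴ = P·diag(16, 1)·P⁻¹ = [[106, 45], [-210, -89]].
The requested entry is -210.

-210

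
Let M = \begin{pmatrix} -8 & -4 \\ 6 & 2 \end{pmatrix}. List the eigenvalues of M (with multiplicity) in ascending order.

-4, -2

Characteristic polynomial: p(s) = s^2 + 6s + 8 = (s + 2)(s + 4).
Roots (with multiplicity): -4, -2.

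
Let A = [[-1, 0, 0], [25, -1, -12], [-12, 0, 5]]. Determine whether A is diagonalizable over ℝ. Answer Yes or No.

No

Characteristic polynomial: p(λ) = λ^3 - 3λ^2 - 9λ - 5 = (λ - 5)(λ + 1)^2.
λ = -1 has algebraic multiplicity 2; rank(A + 1I) = 2, so geometric multiplicity = 1.
Geometric multiplicity < algebraic multiplicity, so A is not diagonalizable.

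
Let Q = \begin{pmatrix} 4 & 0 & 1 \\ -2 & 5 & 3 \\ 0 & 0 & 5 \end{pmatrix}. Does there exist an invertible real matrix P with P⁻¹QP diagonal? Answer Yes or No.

Characteristic polynomial: p(r) = r^3 - 14r^2 + 65r - 100 = (r - 5)^2(r - 4).
r = 5 has algebraic multiplicity 2; rank(Q − 5I) = 2, so geometric multiplicity = 1.
Geometric multiplicity < algebraic multiplicity, so Q is not diagonalizable.

No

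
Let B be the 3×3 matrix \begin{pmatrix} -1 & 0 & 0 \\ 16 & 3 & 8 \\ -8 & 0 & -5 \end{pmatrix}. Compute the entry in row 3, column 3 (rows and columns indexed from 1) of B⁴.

625

Characteristic polynomial: t^3 + 3t^2 - 13t - 15 = (t - 3)(t + 1)(t + 5), so the eigenvalues are -5, -1, 3.
t=-5: eigenvector (0, -1, 1).
t=3: eigenvector (0, 1, 0).
t=-1: eigenvector (1, 0, -2).
P = [[0, 0, 1], [-1, 1, 0], [1, 0, -2]], D = diag(-5, 3, -1), P⁻¹ = [[2, 0, 1], [2, 1, 1], [1, 0, 0]].
B⁴ = P·diag(625, 81, 1)·P⁻¹ = [[1, 0, 0], [-1088, 81, -544], [1248, 0, 625]].
The requested entry is 625.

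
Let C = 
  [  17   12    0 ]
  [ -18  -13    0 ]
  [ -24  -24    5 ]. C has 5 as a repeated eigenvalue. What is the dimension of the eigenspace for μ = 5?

C − 5I = [[12, 12, 0], [-18, -18, 0], [-24, -24, 0]].
This matrix has rank 1, so its null space has dimension 3 − 1 = 2.

2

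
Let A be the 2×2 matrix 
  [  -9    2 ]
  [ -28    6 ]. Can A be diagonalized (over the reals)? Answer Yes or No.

Yes

Characteristic polynomial: p(t) = t^2 + 3t + 2 = (t + 1)(t + 2).
All 2 eigenvalues are distinct, so A is diagonalizable.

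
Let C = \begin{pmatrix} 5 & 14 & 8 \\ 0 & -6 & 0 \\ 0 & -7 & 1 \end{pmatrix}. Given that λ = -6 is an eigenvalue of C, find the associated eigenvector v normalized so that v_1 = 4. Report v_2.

C + 6I = [[11, 14, 8], [0, 0, 0], [0, -7, 7]].
Solving (C + 6I)v = 0 gives the eigenspace spanned by (4, -2, -2).
With v_1 = 4, v = (4, -2, -2), so v_2 = -2.

-2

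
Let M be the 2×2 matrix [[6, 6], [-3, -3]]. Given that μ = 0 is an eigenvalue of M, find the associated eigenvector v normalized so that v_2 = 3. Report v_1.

-3

M = [[6, 6], [-3, -3]].
Solving (M)v = 0 gives the eigenspace spanned by (-3, 3).
With v_2 = 3, v = (-3, 3), so v_1 = -3.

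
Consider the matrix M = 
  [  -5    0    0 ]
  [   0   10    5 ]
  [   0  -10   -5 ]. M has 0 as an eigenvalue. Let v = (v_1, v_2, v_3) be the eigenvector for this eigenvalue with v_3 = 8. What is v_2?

M = [[-5, 0, 0], [0, 10, 5], [0, -10, -5]].
Solving (M)v = 0 gives the eigenspace spanned by (0, -4, 8).
With v_3 = 8, v = (0, -4, 8), so v_2 = -4.

-4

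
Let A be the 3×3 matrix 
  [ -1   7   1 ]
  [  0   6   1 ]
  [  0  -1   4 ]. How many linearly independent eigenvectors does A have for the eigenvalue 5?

A − 5I = [[-6, 7, 1], [0, 1, 1], [0, -1, -1]].
This matrix has rank 2, so its null space has dimension 3 − 2 = 1.

1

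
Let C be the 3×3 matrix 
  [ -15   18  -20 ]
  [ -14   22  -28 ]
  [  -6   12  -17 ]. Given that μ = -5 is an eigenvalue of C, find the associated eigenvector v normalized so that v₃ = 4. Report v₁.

C + 5I = [[-10, 18, -20], [-14, 27, -28], [-6, 12, -12]].
Solving (C + 5I)v = 0 gives the eigenspace spanned by (-8, 0, 4).
With v₃ = 4, v = (-8, 0, 4), so v₁ = -8.

-8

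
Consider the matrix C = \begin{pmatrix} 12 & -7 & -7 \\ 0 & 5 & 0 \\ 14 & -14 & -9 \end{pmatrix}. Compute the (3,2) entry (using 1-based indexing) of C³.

Characteristic polynomial: r^3 - 8r^2 + 5r + 50 = (r - 5)^2(r + 2), so the eigenvalues are -2, 5, 5.
r=-2: eigenvector (1, 0, 2).
r=5: eigenvector (0, 1, -1).
r=5: eigenvector (-1, 0, -1).
P = [[1, 0, -1], [0, 1, 0], [2, -1, -1]], D = diag(-2, 5, 5), P⁻¹ = [[-1, 1, 1], [0, 1, 0], [-2, 1, 1]].
C³ = P·diag(-8, 125, 125)·P⁻¹ = [[258, -133, -133], [0, 125, 0], [266, -266, -141]].
The requested entry is -266.

-266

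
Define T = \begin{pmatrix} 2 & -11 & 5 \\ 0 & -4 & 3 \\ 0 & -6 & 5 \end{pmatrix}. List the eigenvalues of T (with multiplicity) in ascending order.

-1, 2, 2

Characteristic polynomial: p(μ) = μ^3 - 3μ^2 + 4 = (μ - 2)^2(μ + 1).
Roots (with multiplicity): -1, 2, 2.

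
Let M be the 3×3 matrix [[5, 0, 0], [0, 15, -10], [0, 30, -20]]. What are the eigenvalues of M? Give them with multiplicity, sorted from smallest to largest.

Characteristic polynomial: p(t) = t^3 - 25t = t(t - 5)(t + 5).
Roots (with multiplicity): -5, 0, 5.

-5, 0, 5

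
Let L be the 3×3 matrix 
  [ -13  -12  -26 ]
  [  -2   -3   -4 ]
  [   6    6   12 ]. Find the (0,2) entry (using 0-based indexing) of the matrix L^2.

74

Characteristic polynomial: t^3 + 4t^2 + 3t = t(t + 1)(t + 3), so the eigenvalues are -3, -1, 0.
t=-1: eigenvector (1, -1, 0).
t=-3: eigenvector (4, 1, -2).
t=0: eigenvector (-2, 0, 1).
P = [[1, 4, -2], [-1, 1, 0], [0, -2, 1]], D = diag(-1, -3, 0), P⁻¹ = [[1, 0, 2], [1, 1, 2], [2, 2, 5]].
L² = P·diag(1, 9, 0)·P⁻¹ = [[37, 36, 74], [8, 9, 16], [-18, -18, -36]].
The requested entry is 74.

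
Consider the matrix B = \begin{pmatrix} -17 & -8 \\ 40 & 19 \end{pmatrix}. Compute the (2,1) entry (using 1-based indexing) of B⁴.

800

Characteristic polynomial: μ^2 - 2μ - 3 = (μ - 3)(μ + 1), so the eigenvalues are -1, 3.
μ=-1: eigenvector (1, -2).
μ=3: eigenvector (-2, 5).
P = [[1, -2], [-2, 5]], D = diag(-1, 3), P⁻¹ = [[5, 2], [2, 1]].
B⁴ = P·diag(1, 81)·P⁻¹ = [[-319, -160], [800, 401]].
The requested entry is 800.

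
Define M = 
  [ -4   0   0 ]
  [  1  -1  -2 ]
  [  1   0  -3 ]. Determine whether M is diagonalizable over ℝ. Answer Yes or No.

Yes

Characteristic polynomial: p(t) = t^3 + 8t^2 + 19t + 12 = (t + 1)(t + 3)(t + 4).
All 3 eigenvalues are distinct, so M is diagonalizable.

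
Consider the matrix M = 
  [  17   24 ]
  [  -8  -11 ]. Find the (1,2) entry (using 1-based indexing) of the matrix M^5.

Characteristic polynomial: t^2 - 6t + 5 = (t - 5)(t - 1), so the eigenvalues are 1, 5.
t=1: eigenvector (-3, 2).
t=5: eigenvector (-2, 1).
P = [[-3, -2], [2, 1]], D = diag(1, 5), P⁻¹ = [[1, 2], [-2, -3]].
M⁵ = P·diag(1, 3125)·P⁻¹ = [[12497, 18744], [-6248, -9371]].
The requested entry is 18744.

18744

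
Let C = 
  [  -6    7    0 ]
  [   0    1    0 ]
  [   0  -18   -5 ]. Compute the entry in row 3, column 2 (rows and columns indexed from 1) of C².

72

Characteristic polynomial: t^3 + 10t^2 + 19t - 30 = (t - 1)(t + 5)(t + 6), so the eigenvalues are -6, -5, 1.
t=-6: eigenvector (1, 0, 0).
t=1: eigenvector (1, 1, -3).
t=-5: eigenvector (0, 0, 1).
P = [[1, 1, 0], [0, 1, 0], [0, -3, 1]], D = diag(-6, 1, -5), P⁻¹ = [[1, -1, 0], [0, 1, 0], [0, 3, 1]].
C² = P·diag(36, 1, 25)·P⁻¹ = [[36, -35, 0], [0, 1, 0], [0, 72, 25]].
The requested entry is 72.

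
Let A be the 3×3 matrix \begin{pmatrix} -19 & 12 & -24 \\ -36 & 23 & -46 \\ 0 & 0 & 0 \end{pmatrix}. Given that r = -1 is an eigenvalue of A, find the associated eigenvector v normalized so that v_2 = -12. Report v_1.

A + 1I = [[-18, 12, -24], [-36, 24, -46], [0, 0, 1]].
Solving (A + 1I)v = 0 gives the eigenspace spanned by (-8, -12, 0).
With v_2 = -12, v = (-8, -12, 0), so v_1 = -8.

-8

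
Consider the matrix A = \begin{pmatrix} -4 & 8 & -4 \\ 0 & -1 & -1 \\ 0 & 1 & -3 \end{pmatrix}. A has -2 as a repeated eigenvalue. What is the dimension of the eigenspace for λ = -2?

A + 2I = [[-2, 8, -4], [0, 1, -1], [0, 1, -1]].
This matrix has rank 2, so its null space has dimension 3 − 2 = 1.

1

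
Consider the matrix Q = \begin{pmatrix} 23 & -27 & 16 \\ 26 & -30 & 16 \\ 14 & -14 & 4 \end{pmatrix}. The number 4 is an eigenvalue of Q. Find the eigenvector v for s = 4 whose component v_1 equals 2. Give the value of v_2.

2

Q − 4I = [[19, -27, 16], [26, -34, 16], [14, -14, 0]].
Solving (Q − 4I)v = 0 gives the eigenspace spanned by (2, 2, 1).
With v_1 = 2, v = (2, 2, 1), so v_2 = 2.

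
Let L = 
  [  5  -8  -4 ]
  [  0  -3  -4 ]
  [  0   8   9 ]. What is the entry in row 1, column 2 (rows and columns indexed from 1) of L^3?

Characteristic polynomial: r^3 - 11r^2 + 35r - 25 = (r - 5)^2(r - 1), so the eigenvalues are 1, 5, 5.
r=5: eigenvector (1, 0, 0).
r=5: eigenvector (0, 1, -2).
r=1: eigenvector (1, 1, -1).
P = [[1, 0, 1], [0, 1, 1], [0, -2, -1]], D = diag(5, 5, 1), P⁻¹ = [[1, -2, -1], [0, -1, -1], [0, 2, 1]].
L³ = P·diag(125, 125, 1)·P⁻¹ = [[125, -248, -124], [0, -123, -124], [0, 248, 249]].
The requested entry is -248.

-248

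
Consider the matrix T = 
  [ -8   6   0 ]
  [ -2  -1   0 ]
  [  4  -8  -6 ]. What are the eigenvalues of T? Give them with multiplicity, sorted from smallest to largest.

-6, -5, -4

Characteristic polynomial: p(s) = s^3 + 15s^2 + 74s + 120 = (s + 4)(s + 5)(s + 6).
Roots (with multiplicity): -6, -5, -4.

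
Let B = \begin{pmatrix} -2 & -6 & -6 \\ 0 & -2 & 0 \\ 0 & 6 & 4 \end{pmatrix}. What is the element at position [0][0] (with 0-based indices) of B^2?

4

Characteristic polynomial: μ^3 - 12μ - 16 = (μ - 4)(μ + 2)^2, so the eigenvalues are -2, -2, 4.
μ=-2: eigenvector (1, 0, 0).
μ=-2: eigenvector (0, -1, 1).
μ=4: eigenvector (-1, 0, 1).
P = [[1, 0, -1], [0, -1, 0], [0, 1, 1]], D = diag(-2, -2, 4), P⁻¹ = [[1, 1, 1], [0, -1, 0], [0, 1, 1]].
B² = P·diag(4, 4, 16)·P⁻¹ = [[4, -12, -12], [0, 4, 0], [0, 12, 16]].
The requested entry is 4.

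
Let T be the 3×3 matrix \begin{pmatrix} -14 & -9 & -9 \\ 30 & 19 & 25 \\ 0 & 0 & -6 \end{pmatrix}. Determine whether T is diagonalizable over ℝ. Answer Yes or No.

Yes

Characteristic polynomial: p(s) = s^3 + s^2 - 26s + 24 = (s - 4)(s - 1)(s + 6).
All 3 eigenvalues are distinct, so T is diagonalizable.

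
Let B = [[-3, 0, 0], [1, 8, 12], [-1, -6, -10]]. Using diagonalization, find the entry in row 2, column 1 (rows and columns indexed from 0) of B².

Characteristic polynomial: r^3 + 5r^2 - 2r - 24 = (r - 2)(r + 3)(r + 4), so the eigenvalues are -4, -3, 2.
r=-3: eigenvector (1, 1, -1).
r=-4: eigenvector (0, -1, 1).
r=2: eigenvector (0, -2, 1).
P = [[1, 0, 0], [1, -1, -2], [-1, 1, 1]], D = diag(-3, -4, 2), P⁻¹ = [[1, 0, 0], [1, 1, 2], [0, -1, -1]].
B² = P·diag(9, 16, 4)·P⁻¹ = [[9, 0, 0], [-7, -8, -24], [7, 12, 28]].
The requested entry is 12.

12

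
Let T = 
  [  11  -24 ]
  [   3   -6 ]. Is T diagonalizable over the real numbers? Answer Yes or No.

Yes

Characteristic polynomial: p(r) = r^2 - 5r + 6 = (r - 3)(r - 2).
All 2 eigenvalues are distinct, so T is diagonalizable.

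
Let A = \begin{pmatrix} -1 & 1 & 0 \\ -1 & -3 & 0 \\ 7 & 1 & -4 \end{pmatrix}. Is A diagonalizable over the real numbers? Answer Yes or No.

No

Characteristic polynomial: p(μ) = μ^3 + 8μ^2 + 20μ + 16 = (μ + 2)^2(μ + 4).
μ = -2 has algebraic multiplicity 2; rank(A + 2I) = 2, so geometric multiplicity = 1.
Geometric multiplicity < algebraic multiplicity, so A is not diagonalizable.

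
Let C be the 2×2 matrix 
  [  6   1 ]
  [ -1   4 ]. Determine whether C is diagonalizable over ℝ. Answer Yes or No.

Characteristic polynomial: p(s) = s^2 - 10s + 25 = (s - 5)^2.
s = 5 has algebraic multiplicity 2; rank(C − 5I) = 1, so geometric multiplicity = 1.
Geometric multiplicity < algebraic multiplicity, so C is not diagonalizable.

No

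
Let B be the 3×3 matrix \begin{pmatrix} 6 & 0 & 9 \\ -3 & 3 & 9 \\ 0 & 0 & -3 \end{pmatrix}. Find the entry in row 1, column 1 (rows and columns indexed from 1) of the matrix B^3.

Characteristic polynomial: λ^3 - 6λ^2 - 9λ + 54 = (λ - 6)(λ - 3)(λ + 3), so the eigenvalues are -3, 3, 6.
λ=6: eigenvector (1, -1, 0).
λ=3: eigenvector (0, 1, 0).
λ=-3: eigenvector (-1, -2, 1).
P = [[1, 0, -1], [-1, 1, -2], [0, 0, 1]], D = diag(6, 3, -3), P⁻¹ = [[1, 0, 1], [1, 1, 3], [0, 0, 1]].
B³ = P·diag(216, 27, -27)·P⁻¹ = [[216, 0, 243], [-189, 27, -81], [0, 0, -27]].
The requested entry is 216.

216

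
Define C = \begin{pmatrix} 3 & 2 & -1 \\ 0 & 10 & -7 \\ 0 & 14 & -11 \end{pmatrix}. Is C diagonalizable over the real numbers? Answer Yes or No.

Characteristic polynomial: p(s) = s^3 - 2s^2 - 15s + 36 = (s - 3)^2(s + 4).
s = 3 has algebraic multiplicity 2; rank(C − 3I) = 2, so geometric multiplicity = 1.
Geometric multiplicity < algebraic multiplicity, so C is not diagonalizable.

No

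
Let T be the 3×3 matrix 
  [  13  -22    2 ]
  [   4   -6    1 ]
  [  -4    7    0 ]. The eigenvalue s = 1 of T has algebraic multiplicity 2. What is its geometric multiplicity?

T − 1I = [[12, -22, 2], [4, -7, 1], [-4, 7, -1]].
This matrix has rank 2, so its null space has dimension 3 − 2 = 1.

1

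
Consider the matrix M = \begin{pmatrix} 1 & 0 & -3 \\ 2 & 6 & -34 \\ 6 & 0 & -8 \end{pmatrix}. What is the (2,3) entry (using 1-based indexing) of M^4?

1094

Characteristic polynomial: r^3 + r^2 - 32r - 60 = (r - 6)(r + 2)(r + 5), so the eigenvalues are -5, -2, 6.
r=-5: eigenvector (-1, -6, -2).
r=6: eigenvector (0, 1, 0).
r=-2: eigenvector (1, 4, 1).
P = [[-1, 0, 1], [-6, 1, 4], [-2, 0, 1]], D = diag(-5, 6, -2), P⁻¹ = [[1, 0, -1], [-2, 1, -2], [2, 0, -1]].
M⁴ = P·diag(625, 1296, 16)·P⁻¹ = [[-593, 0, 609], [-6214, 1296, 1094], [-1218, 0, 1234]].
The requested entry is 1094.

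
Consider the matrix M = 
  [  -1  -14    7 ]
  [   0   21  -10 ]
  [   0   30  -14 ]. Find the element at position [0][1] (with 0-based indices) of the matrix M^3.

Characteristic polynomial: s^3 - 6s^2 - s + 6 = (s - 6)(s - 1)(s + 1), so the eigenvalues are -1, 1, 6.
s=-1: eigenvector (1, 0, 0).
s=1: eigenvector (0, 1, 2).
s=6: eigenvector (1, -2, -3).
P = [[1, 0, 1], [0, 1, -2], [0, 2, -3]], D = diag(-1, 1, 6), P⁻¹ = [[1, 2, -1], [0, -3, 2], [0, -2, 1]].
M³ = P·diag(-1, 1, 216)·P⁻¹ = [[-1, -434, 217], [0, 861, -430], [0, 1290, -644]].
The requested entry is -434.

-434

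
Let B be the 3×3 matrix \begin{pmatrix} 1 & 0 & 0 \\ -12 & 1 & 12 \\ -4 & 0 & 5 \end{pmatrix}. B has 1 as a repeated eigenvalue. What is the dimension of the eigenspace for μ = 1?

2

B − 1I = [[0, 0, 0], [-12, 0, 12], [-4, 0, 4]].
This matrix has rank 1, so its null space has dimension 3 − 1 = 2.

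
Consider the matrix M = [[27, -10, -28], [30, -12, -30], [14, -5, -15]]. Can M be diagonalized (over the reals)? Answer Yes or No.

Yes

Characteristic polynomial: p(r) = r^3 - 7r - 6 = (r - 3)(r + 1)(r + 2).
All 3 eigenvalues are distinct, so M is diagonalizable.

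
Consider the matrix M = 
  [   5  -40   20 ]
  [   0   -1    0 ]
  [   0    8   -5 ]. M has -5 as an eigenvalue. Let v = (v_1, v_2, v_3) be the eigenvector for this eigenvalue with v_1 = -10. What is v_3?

5

M + 5I = [[10, -40, 20], [0, 4, 0], [0, 8, 0]].
Solving (M + 5I)v = 0 gives the eigenspace spanned by (-10, 0, 5).
With v_1 = -10, v = (-10, 0, 5), so v_3 = 5.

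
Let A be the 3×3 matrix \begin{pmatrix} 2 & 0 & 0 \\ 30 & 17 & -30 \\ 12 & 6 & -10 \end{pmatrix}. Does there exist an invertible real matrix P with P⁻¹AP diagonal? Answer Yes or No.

Yes

Characteristic polynomial: p(s) = s^3 - 9s^2 + 24s - 20 = (s - 5)(s - 2)^2.
s = 2 has algebraic multiplicity 2; rank(A − 2I) = 1, so geometric multiplicity = 2.
Every eigenvalue has geometric = algebraic multiplicity, so A is diagonalizable.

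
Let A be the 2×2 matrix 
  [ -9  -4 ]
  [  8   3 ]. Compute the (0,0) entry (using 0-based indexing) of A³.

Characteristic polynomial: r^2 + 6r + 5 = (r + 1)(r + 5), so the eigenvalues are -5, -1.
r=-5: eigenvector (1, -1).
r=-1: eigenvector (1, -2).
P = [[1, 1], [-1, -2]], D = diag(-5, -1), P⁻¹ = [[2, 1], [-1, -1]].
A³ = P·diag(-125, -1)·P⁻¹ = [[-249, -124], [248, 123]].
The requested entry is -249.

-249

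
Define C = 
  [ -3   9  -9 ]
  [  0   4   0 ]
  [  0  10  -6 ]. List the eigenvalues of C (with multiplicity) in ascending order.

-6, -3, 4

Characteristic polynomial: p(λ) = λ^3 + 5λ^2 - 18λ - 72 = (λ - 4)(λ + 3)(λ + 6).
Roots (with multiplicity): -6, -3, 4.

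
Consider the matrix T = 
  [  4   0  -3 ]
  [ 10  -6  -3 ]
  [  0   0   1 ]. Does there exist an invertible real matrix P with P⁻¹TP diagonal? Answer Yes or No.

Yes

Characteristic polynomial: p(s) = s^3 + s^2 - 26s + 24 = (s - 4)(s - 1)(s + 6).
All 3 eigenvalues are distinct, so T is diagonalizable.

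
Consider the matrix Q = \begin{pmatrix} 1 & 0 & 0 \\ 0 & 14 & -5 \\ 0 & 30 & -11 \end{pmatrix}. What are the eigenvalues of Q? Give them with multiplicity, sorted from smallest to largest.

Characteristic polynomial: p(t) = t^3 - 4t^2 - t + 4 = (t - 4)(t - 1)(t + 1).
Roots (with multiplicity): -1, 1, 4.

-1, 1, 4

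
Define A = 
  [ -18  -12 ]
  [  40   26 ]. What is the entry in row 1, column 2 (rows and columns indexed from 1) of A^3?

Characteristic polynomial: μ^2 - 8μ + 12 = (μ - 6)(μ - 2), so the eigenvalues are 2, 6.
μ=6: eigenvector (1, -2).
μ=2: eigenvector (3, -5).
P = [[1, 3], [-2, -5]], D = diag(6, 2), P⁻¹ = [[-5, -3], [2, 1]].
A³ = P·diag(216, 8)·P⁻¹ = [[-1032, -624], [2080, 1256]].
The requested entry is -624.

-624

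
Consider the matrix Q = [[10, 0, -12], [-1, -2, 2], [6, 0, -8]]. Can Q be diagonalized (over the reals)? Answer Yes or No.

Characteristic polynomial: p(t) = t^3 - 12t - 16 = (t - 4)(t + 2)^2.
t = -2 has algebraic multiplicity 2; rank(Q + 2I) = 2, so geometric multiplicity = 1.
Geometric multiplicity < algebraic multiplicity, so Q is not diagonalizable.

No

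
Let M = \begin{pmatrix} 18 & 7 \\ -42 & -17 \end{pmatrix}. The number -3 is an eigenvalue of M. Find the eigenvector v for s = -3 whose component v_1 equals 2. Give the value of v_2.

-6

M + 3I = [[21, 7], [-42, -14]].
Solving (M + 3I)v = 0 gives the eigenspace spanned by (2, -6).
With v_1 = 2, v = (2, -6), so v_2 = -6.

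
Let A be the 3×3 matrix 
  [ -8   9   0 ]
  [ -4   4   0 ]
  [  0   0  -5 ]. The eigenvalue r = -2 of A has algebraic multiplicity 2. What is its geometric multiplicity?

A + 2I = [[-6, 9, 0], [-4, 6, 0], [0, 0, -3]].
This matrix has rank 2, so its null space has dimension 3 − 2 = 1.

1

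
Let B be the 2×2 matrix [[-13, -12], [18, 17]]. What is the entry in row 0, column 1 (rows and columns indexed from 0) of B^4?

-1248

Characteristic polynomial: r^2 - 4r - 5 = (r - 5)(r + 1), so the eigenvalues are -1, 5.
r=5: eigenvector (-2, 3).
r=-1: eigenvector (1, -1).
P = [[-2, 1], [3, -1]], D = diag(5, -1), P⁻¹ = [[1, 1], [3, 2]].
B⁴ = P·diag(625, 1)·P⁻¹ = [[-1247, -1248], [1872, 1873]].
The requested entry is -1248.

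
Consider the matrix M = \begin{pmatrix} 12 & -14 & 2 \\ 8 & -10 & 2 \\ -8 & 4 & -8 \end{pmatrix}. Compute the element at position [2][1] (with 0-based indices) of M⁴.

Characteristic polynomial: s^3 + 6s^2 - 16s - 96 = (s - 4)(s + 4)(s + 6), so the eigenvalues are -6, -4, 4.
s=4: eigenvector (2, 1, -1).
s=-4: eigenvector (-1, -1, 1).
s=-6: eigenvector (-1, -1, 2).
P = [[2, -1, -1], [1, -1, -1], [-1, 1, 2]], D = diag(4, -4, -6), P⁻¹ = [[1, -1, 0], [1, -3, -1], [0, 1, 1]].
M⁴ = P·diag(256, 256, 1296)·P⁻¹ = [[256, -1040, -1040], [0, -784, -1040], [0, 2080, 2336]].
The requested entry is 2080.

2080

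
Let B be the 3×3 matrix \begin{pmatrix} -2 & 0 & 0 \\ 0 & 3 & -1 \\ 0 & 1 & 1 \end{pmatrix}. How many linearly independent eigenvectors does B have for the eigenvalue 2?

1

B − 2I = [[-4, 0, 0], [0, 1, -1], [0, 1, -1]].
This matrix has rank 2, so its null space has dimension 3 − 2 = 1.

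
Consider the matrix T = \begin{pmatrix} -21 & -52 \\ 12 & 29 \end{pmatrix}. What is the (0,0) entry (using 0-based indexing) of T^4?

Characteristic polynomial: λ^2 - 8λ + 15 = (λ - 5)(λ - 3), so the eigenvalues are 3, 5.
λ=3: eigenvector (13, -6).
λ=5: eigenvector (-2, 1).
P = [[13, -2], [-6, 1]], D = diag(3, 5), P⁻¹ = [[1, 2], [6, 13]].
T⁴ = P·diag(81, 625)·P⁻¹ = [[-6447, -14144], [3264, 7153]].
The requested entry is -6447.

-6447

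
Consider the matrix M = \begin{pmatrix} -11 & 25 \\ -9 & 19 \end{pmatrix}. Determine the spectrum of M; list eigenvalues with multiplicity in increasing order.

Characteristic polynomial: p(μ) = μ^2 - 8μ + 16 = (μ - 4)^2.
Roots (with multiplicity): 4, 4.

4, 4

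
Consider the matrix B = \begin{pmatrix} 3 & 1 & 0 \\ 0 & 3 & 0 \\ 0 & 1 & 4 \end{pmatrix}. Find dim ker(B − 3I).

B − 3I = [[0, 1, 0], [0, 0, 0], [0, 1, 1]].
This matrix has rank 2, so its null space has dimension 3 − 2 = 1.

1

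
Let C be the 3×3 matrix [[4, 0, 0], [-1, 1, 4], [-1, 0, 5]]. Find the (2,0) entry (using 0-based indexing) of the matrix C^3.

-61

Characteristic polynomial: t^3 - 10t^2 + 29t - 20 = (t - 5)(t - 4)(t - 1), so the eigenvalues are 1, 4, 5.
t=1: eigenvector (0, 1, 0).
t=4: eigenvector (1, 1, 1).
t=5: eigenvector (0, 1, 1).
P = [[0, 1, 0], [1, 1, 1], [0, 1, 1]], D = diag(1, 4, 5), P⁻¹ = [[0, 1, -1], [1, 0, 0], [-1, 0, 1]].
C³ = P·diag(1, 64, 125)·P⁻¹ = [[64, 0, 0], [-61, 1, 124], [-61, 0, 125]].
The requested entry is -61.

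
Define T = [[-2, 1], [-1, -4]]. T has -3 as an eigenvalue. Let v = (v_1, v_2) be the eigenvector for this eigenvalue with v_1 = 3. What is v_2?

T + 3I = [[1, 1], [-1, -1]].
Solving (T + 3I)v = 0 gives the eigenspace spanned by (3, -3).
With v_1 = 3, v = (3, -3), so v_2 = -3.

-3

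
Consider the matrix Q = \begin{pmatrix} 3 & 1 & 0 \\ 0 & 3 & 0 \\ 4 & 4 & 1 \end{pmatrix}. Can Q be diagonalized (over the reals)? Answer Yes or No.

Characteristic polynomial: p(t) = t^3 - 7t^2 + 15t - 9 = (t - 3)^2(t - 1).
t = 3 has algebraic multiplicity 2; rank(Q − 3I) = 2, so geometric multiplicity = 1.
Geometric multiplicity < algebraic multiplicity, so Q is not diagonalizable.

No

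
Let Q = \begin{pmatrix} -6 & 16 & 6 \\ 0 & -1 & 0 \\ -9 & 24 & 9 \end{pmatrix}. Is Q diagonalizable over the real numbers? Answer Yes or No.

Yes

Characteristic polynomial: p(r) = r^3 - 2r^2 - 3r = r(r - 3)(r + 1).
All 3 eigenvalues are distinct, so Q is diagonalizable.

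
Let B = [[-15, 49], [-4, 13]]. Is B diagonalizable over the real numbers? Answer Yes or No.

Characteristic polynomial: p(λ) = λ^2 + 2λ + 1 = (λ + 1)^2.
λ = -1 has algebraic multiplicity 2; rank(B + 1I) = 1, so geometric multiplicity = 1.
Geometric multiplicity < algebraic multiplicity, so B is not diagonalizable.

No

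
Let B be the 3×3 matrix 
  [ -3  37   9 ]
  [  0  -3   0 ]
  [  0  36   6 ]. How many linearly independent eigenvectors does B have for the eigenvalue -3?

1

B + 3I = [[0, 37, 9], [0, 0, 0], [0, 36, 9]].
This matrix has rank 2, so its null space has dimension 3 − 2 = 1.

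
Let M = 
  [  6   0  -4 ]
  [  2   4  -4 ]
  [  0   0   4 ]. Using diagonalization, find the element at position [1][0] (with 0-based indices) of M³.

Characteristic polynomial: s^3 - 14s^2 + 64s - 96 = (s - 6)(s - 4)^2, so the eigenvalues are 4, 4, 6.
s=6: eigenvector (1, 1, 0).
s=4: eigenvector (2, 0, 1).
s=4: eigenvector (0, 1, 0).
P = [[1, 2, 0], [1, 0, 1], [0, 1, 0]], D = diag(6, 4, 4), P⁻¹ = [[1, 0, -2], [0, 0, 1], [-1, 1, 2]].
M³ = P·diag(216, 64, 64)·P⁻¹ = [[216, 0, -304], [152, 64, -304], [0, 0, 64]].
The requested entry is 152.

152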